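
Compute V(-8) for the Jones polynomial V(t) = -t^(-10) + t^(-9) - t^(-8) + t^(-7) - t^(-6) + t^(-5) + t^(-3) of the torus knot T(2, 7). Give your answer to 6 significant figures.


Substituting t = -8 into V(t) = -t^(-10) + t^(-9) - t^(-8) + t^(-7) - t^(-6) + t^(-5) + t^(-3):
  (-)t^(-10) = -9.31323e-10
  (+)t^(-9) = -7.45058e-09
  (-)t^(-8) = -5.96046e-08
  (+)t^(-7) = -4.76837e-07
  (-)t^(-6) = -3.8147e-06
  (+)t^(-5) = -3.05176e-05
  (+)t^(-3) = -0.00195312
Sum = (-9.31323e-10) + (-7.45058e-09) + (-5.96046e-08) + (-4.76837e-07) + (-3.8147e-06) + (-3.05176e-05) + (-0.00195312)
= -0.001988002099
Rounded to 6 significant figures: -0.001988

-0.001988


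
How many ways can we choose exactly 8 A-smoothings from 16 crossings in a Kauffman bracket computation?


We choose which 8 of 16 crossings get A-smoothings.
C(16, 8) = 16! / (8! * 8!)
= 12870

12870


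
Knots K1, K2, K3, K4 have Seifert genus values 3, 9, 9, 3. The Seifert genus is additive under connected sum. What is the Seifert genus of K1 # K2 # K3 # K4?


The Seifert genus is additive under connected sum.
Seifert genus(K1 # K2 # K3 # K4) = (3) + (9) + (9) + (3)
= 24

24


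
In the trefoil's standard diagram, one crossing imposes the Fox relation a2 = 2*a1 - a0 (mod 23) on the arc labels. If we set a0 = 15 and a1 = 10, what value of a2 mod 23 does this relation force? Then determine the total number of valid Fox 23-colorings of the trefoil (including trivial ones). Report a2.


Step 1: Apply the given crossing relation 2*a1 - a0 - a2 = 0 (mod 23).
  a2 = 2*a1 - a0 mod 23
  a2 = 2*10 - 15 mod 23
  a2 = 20 - 15 mod 23
  a2 = 5 mod 23 = 5
Step 2: The trefoil has determinant 3.
  Number of Fox p-colorings (p prime) is p^2 if p = 3, else p.
  Since 23 does not divide 3, only trivial (constant) colorings exist.
  (So the trial a0 = 15, a1 = 10 with a0 != a1 does NOT extend to a valid coloring of the whole trefoil: the other two crossing relations require 3*(a1 - a0) = 0 (mod 23), which fails.)
  Total colorings = 23
Step 3: a2 = 5, total Fox 23-colorings = 23

5


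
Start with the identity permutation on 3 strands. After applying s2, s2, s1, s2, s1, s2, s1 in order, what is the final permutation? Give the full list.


Starting with identity [1, 2, 3].
Apply generators in sequence:
  After s2: [1, 3, 2]
  After s2: [1, 2, 3]
  After s1: [2, 1, 3]
  After s2: [2, 3, 1]
  After s1: [3, 2, 1]
  After s2: [3, 1, 2]
  After s1: [1, 3, 2]
Final permutation: [1, 3, 2]

[1, 3, 2]


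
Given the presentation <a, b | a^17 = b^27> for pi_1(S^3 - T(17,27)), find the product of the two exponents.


The relation is a^17 = b^27.
Product of exponents = 17 * 27
= 459

459


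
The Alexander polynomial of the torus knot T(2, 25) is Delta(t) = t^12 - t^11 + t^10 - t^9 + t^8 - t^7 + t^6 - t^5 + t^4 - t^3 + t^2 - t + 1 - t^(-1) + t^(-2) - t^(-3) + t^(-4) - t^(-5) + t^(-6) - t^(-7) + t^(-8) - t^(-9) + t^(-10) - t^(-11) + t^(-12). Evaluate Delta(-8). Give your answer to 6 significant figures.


Substituting t = -8 into Delta(t) = t^12 - t^11 + t^10 - t^9 + t^8 - t^7 + t^6 - t^5 + t^4 - t^3 + t^2 - t + 1 - t^(-1) + t^(-2) - t^(-3) + t^(-4) - t^(-5) + t^(-6) - t^(-7) + t^(-8) - t^(-9) + t^(-10) - t^(-11) + t^(-12):
Term values: (68719476736) + (8589934592) + (1073741824) + (134217728) + (16777216) + (2097152) + (262144) + (32768) + (4096) + (512) + (64) + (8) + (1) + (0.125) + (0.015625) + (0.00195312) + (0.000244141) + (3.05176e-05) + (3.8147e-06) + (4.76837e-07) + (5.96046e-08) + (7.45058e-09) + (9.31323e-10) + (1.16415e-10) + (1.45519e-11)
Sum = 7.853654484e+10
Rounded to 6 significant figures: 7.85365e+10

7.85365e+10


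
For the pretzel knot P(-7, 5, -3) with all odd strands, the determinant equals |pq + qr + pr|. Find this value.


Step 1: Compute pq + qr + pr.
pq = (-7)*5 = -35
qr = 5*(-3) = -15
pr = (-7)*(-3) = 21
pq + qr + pr = -35 + (-15) + 21 = -29
Step 2: Take absolute value.
det(P(-7,5,-3)) = |-29| = 29

29


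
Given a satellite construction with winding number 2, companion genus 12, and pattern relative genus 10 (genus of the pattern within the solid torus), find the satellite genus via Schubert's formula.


Schubert: g(satellite) = g_rel(pattern) + |winding| * g(companion),
where g_rel(pattern) is the genus of the pattern relative to the solid torus.
= 10 + 2 * 12
= 10 + 24 = 34

34


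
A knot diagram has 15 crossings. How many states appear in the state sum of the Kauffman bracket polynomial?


Each crossing contributes 2 choices (A-smoothing or B-smoothing).
Total states = 2^15 = 32768

32768


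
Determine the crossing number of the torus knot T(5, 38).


For a torus knot T(p, q) with gcd(p,q)=1,
the crossing number is min(p*(q-1), q*(p-1)).
p*(q-1) = 5*37 = 185
q*(p-1) = 38*4 = 152
min(185, 152) = 152

152


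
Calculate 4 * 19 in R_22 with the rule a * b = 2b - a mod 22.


4 * 19 = 2*19 - 4 mod 22
= 38 - 4 mod 22
= 34 mod 22 = 12

12


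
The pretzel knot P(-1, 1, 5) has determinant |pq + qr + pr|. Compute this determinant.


Step 1: Compute pq + qr + pr.
pq = (-1)*1 = -1
qr = 1*5 = 5
pr = (-1)*5 = -5
pq + qr + pr = -1 + 5 + (-5) = -1
Step 2: Take absolute value.
det(P(-1,1,5)) = |-1| = 1

1


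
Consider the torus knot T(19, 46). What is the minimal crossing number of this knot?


For a torus knot T(p, q) with gcd(p,q)=1,
the crossing number is min(p*(q-1), q*(p-1)).
p*(q-1) = 19*45 = 855
q*(p-1) = 46*18 = 828
min(855, 828) = 828

828


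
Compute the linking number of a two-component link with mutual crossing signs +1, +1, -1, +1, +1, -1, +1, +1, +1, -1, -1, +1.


Step 1: Count positive crossings: 8
Step 2: Count negative crossings: 4
Step 3: Sum of signs = 8 - 4 = 4
Step 4: Linking number = sum/2 = 4/2 = 2

2


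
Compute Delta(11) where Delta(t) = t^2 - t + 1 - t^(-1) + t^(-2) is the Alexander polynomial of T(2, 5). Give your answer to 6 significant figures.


Substituting t = 11 into Delta(t) = t^2 - t + 1 - t^(-1) + t^(-2):
Term values: (121) + (-11) + (1) + (-0.0909091) + (0.00826446)
Sum = 110.9173554
Rounded to 6 significant figures: 110.917

110.917


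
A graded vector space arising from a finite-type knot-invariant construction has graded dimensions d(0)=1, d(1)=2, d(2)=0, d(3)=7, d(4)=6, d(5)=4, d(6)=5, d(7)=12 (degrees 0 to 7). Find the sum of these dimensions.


Total dimension = d(0) + d(1) + ... + d(7)
= 1 + 2 + 0 + 7 + 6 + 4 + 5 + 12
= 37

37


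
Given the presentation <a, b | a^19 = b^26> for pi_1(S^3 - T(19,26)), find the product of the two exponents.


The relation is a^19 = b^26.
Product of exponents = 19 * 26
= 494

494


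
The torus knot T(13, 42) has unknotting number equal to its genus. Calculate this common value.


For a torus knot T(p,q), both the unknotting number and genus equal (p-1)(q-1)/2.
= (13-1)(42-1)/2
= 12*41/2
= 492/2 = 246

246


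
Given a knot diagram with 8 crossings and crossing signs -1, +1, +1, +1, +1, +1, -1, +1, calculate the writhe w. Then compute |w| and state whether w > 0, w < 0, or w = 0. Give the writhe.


Step 1: Count positive crossings (+1).
Positive crossings: 6
Step 2: Count negative crossings (-1).
Negative crossings: 2
Step 3: Writhe = (positive) - (negative)
w = 6 - 2 = 4
Step 4: |w| = 4, and w is positive

4


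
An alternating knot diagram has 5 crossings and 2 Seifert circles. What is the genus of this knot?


For alternating knots, g = (c - s + 1)/2.
= (5 - 2 + 1)/2
= 4/2 = 2

2


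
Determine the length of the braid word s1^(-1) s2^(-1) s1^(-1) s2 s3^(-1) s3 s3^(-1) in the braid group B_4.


The word length counts the number of generators (including inverses).
Listing each generator: s1^(-1), s2^(-1), s1^(-1), s2, s3^(-1), s3, s3^(-1)
There are 7 generators in this braid word.

7


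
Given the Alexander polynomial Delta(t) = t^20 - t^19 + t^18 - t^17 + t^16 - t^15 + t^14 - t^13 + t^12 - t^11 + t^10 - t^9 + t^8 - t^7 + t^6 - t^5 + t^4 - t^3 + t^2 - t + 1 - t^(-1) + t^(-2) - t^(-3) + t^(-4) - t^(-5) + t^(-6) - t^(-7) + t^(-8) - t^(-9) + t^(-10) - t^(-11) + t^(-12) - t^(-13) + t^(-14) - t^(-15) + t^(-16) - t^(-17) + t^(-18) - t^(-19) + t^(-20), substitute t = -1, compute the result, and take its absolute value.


Step 1: The polynomial has 41 terms with alternating signs, exponents from 20 down to -20.
Step 2: Substitute t = -1. The i-th term has coefficient (-1)^i and exponent (m-i),
  so its value is (-1)^i * (-1)^(m-i) = (-1)^m = 1 for every i.
Step 3: All 41 terms equal 1, so Delta(-1) = 41 * (1) = 41
Step 4: |Delta(-1)| = 41

41


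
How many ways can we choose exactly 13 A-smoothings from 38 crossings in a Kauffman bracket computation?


We choose which 13 of 38 crossings get A-smoothings.
C(38, 13) = 38! / (13! * 25!)
= 5414950296

5414950296


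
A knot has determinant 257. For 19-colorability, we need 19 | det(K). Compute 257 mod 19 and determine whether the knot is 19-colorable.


Step 1: A knot is p-colorable if and only if p divides its determinant.
Step 2: Compute 257 mod 19.
257 = 13 * 19 + 10
Step 3: 257 mod 19 = 10
Step 4: The knot is 19-colorable: no

10


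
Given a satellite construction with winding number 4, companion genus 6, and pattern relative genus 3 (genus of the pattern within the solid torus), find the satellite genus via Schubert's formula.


Schubert: g(satellite) = g_rel(pattern) + |winding| * g(companion),
where g_rel(pattern) is the genus of the pattern relative to the solid torus.
= 3 + 4 * 6
= 3 + 24 = 27

27


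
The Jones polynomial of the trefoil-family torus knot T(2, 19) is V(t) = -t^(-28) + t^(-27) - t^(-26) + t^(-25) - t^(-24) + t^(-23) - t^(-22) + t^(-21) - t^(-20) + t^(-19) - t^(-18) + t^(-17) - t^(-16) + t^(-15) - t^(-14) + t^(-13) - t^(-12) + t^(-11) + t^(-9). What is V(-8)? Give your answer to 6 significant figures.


Substituting t = -8 into V(t) = -t^(-28) + t^(-27) - t^(-26) + t^(-25) - t^(-24) + t^(-23) - t^(-22) + t^(-21) - t^(-20) + t^(-19) - t^(-18) + t^(-17) - t^(-16) + t^(-15) - t^(-14) + t^(-13) - t^(-12) + t^(-11) + t^(-9):
  (-)t^(-28) = -5.16988e-26
  (+)t^(-27) = -4.1359e-25
  (-)t^(-26) = -3.30872e-24
  (+)t^(-25) = -2.64698e-23
  (-)t^(-24) = -2.11758e-22
  (+)t^(-23) = -1.69407e-21
  (-)t^(-22) = -1.35525e-20
  (+)t^(-21) = -1.0842e-19
  (-)t^(-20) = -8.67362e-19
  (+)t^(-19) = -6.93889e-18
  (-)t^(-18) = -5.55112e-17
  (+)t^(-17) = -4.44089e-16
  (-)t^(-16) = -3.55271e-15
  (+)t^(-15) = -2.84217e-14
  (-)t^(-14) = -2.27374e-13
  (+)t^(-13) = -1.81899e-12
  (-)t^(-12) = -1.45519e-11
  (+)t^(-11) = -1.16415e-10
  (+)t^(-9) = -7.45058e-09
Sum = (-5.16988e-26) + (-4.1359e-25) + (-3.30872e-24) + (-2.64698e-23) + (-2.11758e-22) + (-1.69407e-21) + (-1.35525e-20) + (-1.0842e-19) + (-8.67362e-19) + (-6.93889e-18) + (-5.55112e-17) + (-4.44089e-16) + (-3.55271e-15) + (-2.84217e-14) + (-2.27374e-13) + (-1.81899e-12) + (-1.45519e-11) + (-1.16415e-10) + (-7.45058e-09)
= -7.583626679e-09
Rounded to 6 significant figures: -7.58363e-09

-7.58363e-09


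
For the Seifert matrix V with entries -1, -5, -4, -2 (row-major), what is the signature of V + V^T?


Step 1: V + V^T = [[-2, -9], [-9, -4]]
Step 2: trace = -6, det = -73
Step 3: Discriminant = (-6)^2 - 4*(-73) = 328
Step 4: Eigenvalues: 6.05539, -12.0554
Step 5: Signature = (# positive eigenvalues) - (# negative eigenvalues) = 0

0


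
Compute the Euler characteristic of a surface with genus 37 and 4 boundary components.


chi = 2 - 2g - b
= 2 - 2*37 - 4
= 2 - 74 - 4 = -76

-76


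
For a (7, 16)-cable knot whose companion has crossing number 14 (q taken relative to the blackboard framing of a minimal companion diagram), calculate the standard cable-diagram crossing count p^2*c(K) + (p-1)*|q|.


Step 1: Each of the c(K) crossings of the companion diagram becomes p*p = p^2 crossings among the p parallel strands, and each of the |q| twists s_1 s_2 ... s_(p-1) adds (p-1) crossings.
  Crossings = p^2 * c(K) + (p-1)*|q|
Step 2: = 7^2 * 14 + (7-1)*16
Step 3: = 49*14 + 6*16
Step 4: = 686 + 96 = 782

782


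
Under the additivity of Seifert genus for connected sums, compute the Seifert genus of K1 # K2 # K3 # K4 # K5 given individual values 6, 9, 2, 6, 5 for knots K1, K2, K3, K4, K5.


The Seifert genus is additive under connected sum.
Seifert genus(K1 # K2 # K3 # K4 # K5) = (6) + (9) + (2) + (6) + (5)
= 28

28


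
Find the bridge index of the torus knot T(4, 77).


The bridge number of T(p,q) is min(p,q).
min(4, 77) = 4

4


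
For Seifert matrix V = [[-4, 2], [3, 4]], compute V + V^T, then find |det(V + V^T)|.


Step 1: Form V + V^T where V = [[-4, 2], [3, 4]]
  V^T = [[-4, 3], [2, 4]]
  V + V^T = [[-8, 5], [5, 8]]
Step 2: det(V + V^T) = (-8)*8 - 5*5
  = -64 - 25 = -89
Step 3: Knot determinant = |det(V + V^T)| = |-89| = 89

89


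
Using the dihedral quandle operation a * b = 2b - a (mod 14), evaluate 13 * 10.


13 * 10 = 2*10 - 13 mod 14
= 20 - 13 mod 14
= 7 mod 14 = 7

7


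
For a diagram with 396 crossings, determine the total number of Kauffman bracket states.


Each crossing contributes 2 choices (A-smoothing or B-smoothing).
Total states = 2^396 = 161390617380431786853494948250188242145606612051826469551916209783790476376052574664352834580008614464743948248296718336

161390617380431786853494948250188242145606612051826469551916209783790476376052574664352834580008614464743948248296718336


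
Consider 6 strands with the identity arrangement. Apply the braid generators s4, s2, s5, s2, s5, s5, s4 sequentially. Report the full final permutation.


Starting with identity [1, 2, 3, 4, 5, 6].
Apply generators in sequence:
  After s4: [1, 2, 3, 5, 4, 6]
  After s2: [1, 3, 2, 5, 4, 6]
  After s5: [1, 3, 2, 5, 6, 4]
  After s2: [1, 2, 3, 5, 6, 4]
  After s5: [1, 2, 3, 5, 4, 6]
  After s5: [1, 2, 3, 5, 6, 4]
  After s4: [1, 2, 3, 6, 5, 4]
Final permutation: [1, 2, 3, 6, 5, 4]

[1, 2, 3, 6, 5, 4]


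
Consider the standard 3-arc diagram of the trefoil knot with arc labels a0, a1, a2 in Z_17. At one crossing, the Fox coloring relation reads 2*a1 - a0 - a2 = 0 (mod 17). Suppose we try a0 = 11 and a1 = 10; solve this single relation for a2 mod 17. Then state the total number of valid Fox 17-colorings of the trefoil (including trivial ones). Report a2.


Step 1: Apply the given crossing relation 2*a1 - a0 - a2 = 0 (mod 17).
  a2 = 2*a1 - a0 mod 17
  a2 = 2*10 - 11 mod 17
  a2 = 20 - 11 mod 17
  a2 = 9 mod 17 = 9
Step 2: The trefoil has determinant 3.
  Number of Fox p-colorings (p prime) is p^2 if p = 3, else p.
  Since 17 does not divide 3, only trivial (constant) colorings exist.
  (So the trial a0 = 11, a1 = 10 with a0 != a1 does NOT extend to a valid coloring of the whole trefoil: the other two crossing relations require 3*(a1 - a0) = 0 (mod 17), which fails.)
  Total colorings = 17
Step 3: a2 = 9, total Fox 17-colorings = 17

9


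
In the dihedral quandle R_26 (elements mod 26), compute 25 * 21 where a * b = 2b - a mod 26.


25 * 21 = 2*21 - 25 mod 26
= 42 - 25 mod 26
= 17 mod 26 = 17

17


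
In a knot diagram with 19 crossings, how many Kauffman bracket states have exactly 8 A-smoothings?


We choose which 8 of 19 crossings get A-smoothings.
C(19, 8) = 19! / (8! * 11!)
= 75582

75582


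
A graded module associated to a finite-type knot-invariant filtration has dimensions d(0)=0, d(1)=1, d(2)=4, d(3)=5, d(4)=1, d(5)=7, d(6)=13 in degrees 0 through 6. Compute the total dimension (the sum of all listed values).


Total dimension = d(0) + d(1) + ... + d(6)
= 0 + 1 + 4 + 5 + 1 + 7 + 13
= 31

31


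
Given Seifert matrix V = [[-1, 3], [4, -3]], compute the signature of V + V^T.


Step 1: V + V^T = [[-2, 7], [7, -6]]
Step 2: trace = -8, det = -37
Step 3: Discriminant = (-8)^2 - 4*(-37) = 212
Step 4: Eigenvalues: 3.28011, -11.2801
Step 5: Signature = (# positive eigenvalues) - (# negative eigenvalues) = 0

0


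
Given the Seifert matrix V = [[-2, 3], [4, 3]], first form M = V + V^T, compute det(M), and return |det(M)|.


Step 1: Form V + V^T where V = [[-2, 3], [4, 3]]
  V^T = [[-2, 4], [3, 3]]
  V + V^T = [[-4, 7], [7, 6]]
Step 2: det(V + V^T) = (-4)*6 - 7*7
  = -24 - 49 = -73
Step 3: Knot determinant = |det(V + V^T)| = |-73| = 73

73


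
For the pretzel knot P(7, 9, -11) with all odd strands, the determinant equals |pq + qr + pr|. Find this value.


Step 1: Compute pq + qr + pr.
pq = 7*9 = 63
qr = 9*(-11) = -99
pr = 7*(-11) = -77
pq + qr + pr = 63 + (-99) + (-77) = -113
Step 2: Take absolute value.
det(P(7,9,-11)) = |-113| = 113

113


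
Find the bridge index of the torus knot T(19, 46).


The bridge number of T(p,q) is min(p,q).
min(19, 46) = 19

19


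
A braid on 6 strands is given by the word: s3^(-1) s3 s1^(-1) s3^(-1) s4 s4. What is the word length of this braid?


The word length counts the number of generators (including inverses).
Listing each generator: s3^(-1), s3, s1^(-1), s3^(-1), s4, s4
There are 6 generators in this braid word.

6


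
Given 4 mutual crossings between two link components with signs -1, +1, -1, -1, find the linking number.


Step 1: Count positive crossings: 1
Step 2: Count negative crossings: 3
Step 3: Sum of signs = 1 - 3 = -2
Step 4: Linking number = sum/2 = -2/2 = -1

-1


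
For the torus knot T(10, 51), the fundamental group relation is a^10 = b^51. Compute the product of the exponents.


The relation is a^10 = b^51.
Product of exponents = 10 * 51
= 510

510


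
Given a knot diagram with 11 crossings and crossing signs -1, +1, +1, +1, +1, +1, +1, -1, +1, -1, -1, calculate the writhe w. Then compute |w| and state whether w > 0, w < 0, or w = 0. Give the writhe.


Step 1: Count positive crossings (+1).
Positive crossings: 7
Step 2: Count negative crossings (-1).
Negative crossings: 4
Step 3: Writhe = (positive) - (negative)
w = 7 - 4 = 3
Step 4: |w| = 3, and w is positive

3


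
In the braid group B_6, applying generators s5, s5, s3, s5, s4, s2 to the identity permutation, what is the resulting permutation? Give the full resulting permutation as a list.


Starting with identity [1, 2, 3, 4, 5, 6].
Apply generators in sequence:
  After s5: [1, 2, 3, 4, 6, 5]
  After s5: [1, 2, 3, 4, 5, 6]
  After s3: [1, 2, 4, 3, 5, 6]
  After s5: [1, 2, 4, 3, 6, 5]
  After s4: [1, 2, 4, 6, 3, 5]
  After s2: [1, 4, 2, 6, 3, 5]
Final permutation: [1, 4, 2, 6, 3, 5]

[1, 4, 2, 6, 3, 5]


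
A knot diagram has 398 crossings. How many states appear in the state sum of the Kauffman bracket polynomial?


Each crossing contributes 2 choices (A-smoothing or B-smoothing).
Total states = 2^398 = 645562469521727147413979793000752968582426448207305878207664839135161905504210298657411338320034457858975792993186873344

645562469521727147413979793000752968582426448207305878207664839135161905504210298657411338320034457858975792993186873344


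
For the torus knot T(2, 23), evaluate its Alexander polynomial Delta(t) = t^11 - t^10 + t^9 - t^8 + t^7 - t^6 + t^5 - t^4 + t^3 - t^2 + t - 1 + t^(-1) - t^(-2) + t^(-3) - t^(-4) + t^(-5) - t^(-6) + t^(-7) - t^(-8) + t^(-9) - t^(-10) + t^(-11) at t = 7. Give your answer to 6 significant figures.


Substituting t = 7 into Delta(t) = t^11 - t^10 + t^9 - t^8 + t^7 - t^6 + t^5 - t^4 + t^3 - t^2 + t - 1 + t^(-1) - t^(-2) + t^(-3) - t^(-4) + t^(-5) - t^(-6) + t^(-7) - t^(-8) + t^(-9) - t^(-10) + t^(-11):
Term values: (1977326743) + (-282475249) + (40353607) + (-5764801) + (823543) + (-117649) + (16807) + (-2401) + (343) + (-49) + (7) + (-1) + (0.142857) + (-0.0204082) + (0.00291545) + (-0.000416493) + (5.9499e-05) + (-8.49986e-06) + (1.21427e-06) + (-1.73467e-07) + (2.47809e-08) + (-3.54013e-09) + (5.05733e-10)
Sum = 1730160900
Rounded to 6 significant figures: 1.73016e+09

1.73016e+09


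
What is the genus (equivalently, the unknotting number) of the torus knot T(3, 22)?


For a torus knot T(p,q), both the unknotting number and genus equal (p-1)(q-1)/2.
= (3-1)(22-1)/2
= 2*21/2
= 42/2 = 21

21


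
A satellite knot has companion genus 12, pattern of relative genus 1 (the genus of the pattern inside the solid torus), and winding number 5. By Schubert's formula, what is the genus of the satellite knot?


Schubert: g(satellite) = g_rel(pattern) + |winding| * g(companion),
where g_rel(pattern) is the genus of the pattern relative to the solid torus.
= 1 + 5 * 12
= 1 + 60 = 61

61


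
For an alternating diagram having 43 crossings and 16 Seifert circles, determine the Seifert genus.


For alternating knots, g = (c - s + 1)/2.
= (43 - 16 + 1)/2
= 28/2 = 14

14


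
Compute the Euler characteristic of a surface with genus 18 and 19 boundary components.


chi = 2 - 2g - b
= 2 - 2*18 - 19
= 2 - 36 - 19 = -53

-53


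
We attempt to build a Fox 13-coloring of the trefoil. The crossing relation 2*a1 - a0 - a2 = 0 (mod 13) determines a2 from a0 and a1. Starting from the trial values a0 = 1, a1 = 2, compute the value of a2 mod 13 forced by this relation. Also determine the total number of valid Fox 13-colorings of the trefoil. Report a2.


Step 1: Apply the given crossing relation 2*a1 - a0 - a2 = 0 (mod 13).
  a2 = 2*a1 - a0 mod 13
  a2 = 2*2 - 1 mod 13
  a2 = 4 - 1 mod 13
  a2 = 3 mod 13 = 3
Step 2: The trefoil has determinant 3.
  Number of Fox p-colorings (p prime) is p^2 if p = 3, else p.
  Since 13 does not divide 3, only trivial (constant) colorings exist.
  (So the trial a0 = 1, a1 = 2 with a0 != a1 does NOT extend to a valid coloring of the whole trefoil: the other two crossing relations require 3*(a1 - a0) = 0 (mod 13), which fails.)
  Total colorings = 13
Step 3: a2 = 3, total Fox 13-colorings = 13

3


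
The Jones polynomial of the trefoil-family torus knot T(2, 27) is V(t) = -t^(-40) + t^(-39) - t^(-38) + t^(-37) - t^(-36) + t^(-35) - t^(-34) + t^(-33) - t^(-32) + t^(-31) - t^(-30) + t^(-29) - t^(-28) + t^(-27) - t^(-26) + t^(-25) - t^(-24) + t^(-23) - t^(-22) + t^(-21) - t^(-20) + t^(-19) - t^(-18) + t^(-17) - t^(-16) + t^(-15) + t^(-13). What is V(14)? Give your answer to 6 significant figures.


Substituting t = 14 into V(t) = -t^(-40) + t^(-39) - t^(-38) + t^(-37) - t^(-36) + t^(-35) - t^(-34) + t^(-33) - t^(-32) + t^(-31) - t^(-30) + t^(-29) - t^(-28) + t^(-27) - t^(-26) + t^(-25) - t^(-24) + t^(-23) - t^(-22) + t^(-21) - t^(-20) + t^(-19) - t^(-18) + t^(-17) - t^(-16) + t^(-15) + t^(-13):
  (-)t^(-40) = -1.42849e-46
  (+)t^(-39) = 1.99989e-45
  (-)t^(-38) = -2.79985e-44
  (+)t^(-37) = 3.91979e-43
  (-)t^(-36) = -5.4877e-42
  (+)t^(-35) = 7.68279e-41
  (-)t^(-34) = -1.07559e-39
  (+)t^(-33) = 1.50583e-38
  (-)t^(-32) = -2.10816e-37
  (+)t^(-31) = 2.95142e-36
  (-)t^(-30) = -4.13199e-35
  (+)t^(-29) = 5.78478e-34
  (-)t^(-28) = -8.09869e-33
  (+)t^(-27) = 1.13382e-31
  (-)t^(-26) = -1.58734e-30
  (+)t^(-25) = 2.22228e-29
  (-)t^(-24) = -3.11119e-28
  (+)t^(-23) = 4.35567e-27
  (-)t^(-22) = -6.09794e-26
  (+)t^(-21) = 8.53712e-25
  (-)t^(-20) = -1.1952e-23
  (+)t^(-19) = 1.67327e-22
  (-)t^(-18) = -2.34258e-21
  (+)t^(-17) = 3.27962e-20
  (-)t^(-16) = -4.59147e-19
  (+)t^(-15) = 6.42805e-18
  (+)t^(-13) = 1.2599e-15
Sum = (-1.42849e-46) + (1.99989e-45) + (-2.79985e-44) + (3.91979e-43) + (-5.4877e-42) + (7.68279e-41) + (-1.07559e-39) + (1.50583e-38) + (-2.10816e-37) + (2.95142e-36) + (-4.13199e-35) + (5.78478e-34) + (-8.09869e-33) + (1.13382e-31) + (-1.58734e-30) + (2.22228e-29) + (-3.11119e-28) + (4.35567e-27) + (-6.09794e-26) + (8.53712e-25) + (-1.1952e-23) + (1.67327e-22) + (-2.34258e-21) + (3.27962e-20) + (-4.59147e-19) + (6.42805e-18) + (1.2599e-15)
= 1.265897951e-15
Rounded to 6 significant figures: 1.2659e-15

1.2659e-15


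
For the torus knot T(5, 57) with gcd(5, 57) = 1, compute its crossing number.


For a torus knot T(p, q) with gcd(p,q)=1,
the crossing number is min(p*(q-1), q*(p-1)).
p*(q-1) = 5*56 = 280
q*(p-1) = 57*4 = 228
min(280, 228) = 228

228


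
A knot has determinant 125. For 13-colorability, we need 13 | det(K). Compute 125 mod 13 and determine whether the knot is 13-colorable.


Step 1: A knot is p-colorable if and only if p divides its determinant.
Step 2: Compute 125 mod 13.
125 = 9 * 13 + 8
Step 3: 125 mod 13 = 8
Step 4: The knot is 13-colorable: no

8


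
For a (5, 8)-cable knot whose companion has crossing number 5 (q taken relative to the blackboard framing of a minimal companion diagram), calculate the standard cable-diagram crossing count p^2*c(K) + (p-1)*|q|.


Step 1: Each of the c(K) crossings of the companion diagram becomes p*p = p^2 crossings among the p parallel strands, and each of the |q| twists s_1 s_2 ... s_(p-1) adds (p-1) crossings.
  Crossings = p^2 * c(K) + (p-1)*|q|
Step 2: = 5^2 * 5 + (5-1)*8
Step 3: = 25*5 + 4*8
Step 4: = 125 + 32 = 157

157


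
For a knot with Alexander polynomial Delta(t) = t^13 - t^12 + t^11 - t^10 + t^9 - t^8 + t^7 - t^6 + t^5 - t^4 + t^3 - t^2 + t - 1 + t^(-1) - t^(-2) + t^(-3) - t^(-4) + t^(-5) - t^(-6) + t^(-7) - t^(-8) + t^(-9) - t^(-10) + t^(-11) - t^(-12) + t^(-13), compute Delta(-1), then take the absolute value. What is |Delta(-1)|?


Step 1: The polynomial has 27 terms with alternating signs, exponents from 13 down to -13.
Step 2: Substitute t = -1. The i-th term has coefficient (-1)^i and exponent (m-i),
  so its value is (-1)^i * (-1)^(m-i) = (-1)^m = -1 for every i.
Step 3: All 27 terms equal -1, so Delta(-1) = 27 * (-1) = -27
Step 4: |Delta(-1)| = 27

27


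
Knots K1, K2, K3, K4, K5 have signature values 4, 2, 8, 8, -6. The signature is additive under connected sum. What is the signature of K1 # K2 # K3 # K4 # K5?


The signature is additive under connected sum.
signature(K1 # K2 # K3 # K4 # K5) = (4) + (2) + (8) + (8) + (-6)
= 16

16


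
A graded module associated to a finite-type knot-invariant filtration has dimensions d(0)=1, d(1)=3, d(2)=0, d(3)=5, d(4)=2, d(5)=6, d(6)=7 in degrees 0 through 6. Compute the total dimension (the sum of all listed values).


Total dimension = d(0) + d(1) + ... + d(6)
= 1 + 3 + 0 + 5 + 2 + 6 + 7
= 24

24


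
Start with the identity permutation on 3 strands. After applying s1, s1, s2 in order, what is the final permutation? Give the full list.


Starting with identity [1, 2, 3].
Apply generators in sequence:
  After s1: [2, 1, 3]
  After s1: [1, 2, 3]
  After s2: [1, 3, 2]
Final permutation: [1, 3, 2]

[1, 3, 2]


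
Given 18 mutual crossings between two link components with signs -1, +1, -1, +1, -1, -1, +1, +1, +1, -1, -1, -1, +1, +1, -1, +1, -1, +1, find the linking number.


Step 1: Count positive crossings: 9
Step 2: Count negative crossings: 9
Step 3: Sum of signs = 9 - 9 = 0
Step 4: Linking number = sum/2 = 0/2 = 0

0


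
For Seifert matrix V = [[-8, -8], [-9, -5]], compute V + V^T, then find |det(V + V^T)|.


Step 1: Form V + V^T where V = [[-8, -8], [-9, -5]]
  V^T = [[-8, -9], [-8, -5]]
  V + V^T = [[-16, -17], [-17, -10]]
Step 2: det(V + V^T) = (-16)*(-10) - (-17)*(-17)
  = 160 - 289 = -129
Step 3: Knot determinant = |det(V + V^T)| = |-129| = 129

129


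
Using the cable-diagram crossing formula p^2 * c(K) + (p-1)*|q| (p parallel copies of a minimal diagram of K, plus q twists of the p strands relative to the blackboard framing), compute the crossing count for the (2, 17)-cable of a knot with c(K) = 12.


Step 1: Each of the c(K) crossings of the companion diagram becomes p*p = p^2 crossings among the p parallel strands, and each of the |q| twists s_1 s_2 ... s_(p-1) adds (p-1) crossings.
  Crossings = p^2 * c(K) + (p-1)*|q|
Step 2: = 2^2 * 12 + (2-1)*17
Step 3: = 4*12 + 1*17
Step 4: = 48 + 17 = 65

65


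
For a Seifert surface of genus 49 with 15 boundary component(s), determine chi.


chi = 2 - 2g - b
= 2 - 2*49 - 15
= 2 - 98 - 15 = -111

-111


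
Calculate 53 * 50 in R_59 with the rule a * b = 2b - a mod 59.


53 * 50 = 2*50 - 53 mod 59
= 100 - 53 mod 59
= 47 mod 59 = 47

47


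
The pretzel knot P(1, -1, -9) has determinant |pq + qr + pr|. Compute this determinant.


Step 1: Compute pq + qr + pr.
pq = 1*(-1) = -1
qr = (-1)*(-9) = 9
pr = 1*(-9) = -9
pq + qr + pr = -1 + 9 + (-9) = -1
Step 2: Take absolute value.
det(P(1,-1,-9)) = |-1| = 1

1


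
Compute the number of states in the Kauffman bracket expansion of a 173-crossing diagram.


Each crossing contributes 2 choices (A-smoothing or B-smoothing).
Total states = 2^173 = 11972621413014756705924586149611790497021399392059392

11972621413014756705924586149611790497021399392059392


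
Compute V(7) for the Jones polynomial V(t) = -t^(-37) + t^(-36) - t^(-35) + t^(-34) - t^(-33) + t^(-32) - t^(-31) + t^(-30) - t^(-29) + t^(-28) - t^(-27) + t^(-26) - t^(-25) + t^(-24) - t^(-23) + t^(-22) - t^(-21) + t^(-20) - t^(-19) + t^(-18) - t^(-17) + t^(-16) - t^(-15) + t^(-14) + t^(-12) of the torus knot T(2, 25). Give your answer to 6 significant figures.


Substituting t = 7 into V(t) = -t^(-37) + t^(-36) - t^(-35) + t^(-34) - t^(-33) + t^(-32) - t^(-31) + t^(-30) - t^(-29) + t^(-28) - t^(-27) + t^(-26) - t^(-25) + t^(-24) - t^(-23) + t^(-22) - t^(-21) + t^(-20) - t^(-19) + t^(-18) - t^(-17) + t^(-16) - t^(-15) + t^(-14) + t^(-12):
  (-)t^(-37) = -5.38732e-32
  (+)t^(-36) = 3.77112e-31
  (-)t^(-35) = -2.63979e-30
  (+)t^(-34) = 1.84785e-29
  (-)t^(-33) = -1.29349e-28
  (+)t^(-32) = 9.05446e-28
  (-)t^(-31) = -6.33812e-27
  (+)t^(-30) = 4.43669e-26
  (-)t^(-29) = -3.10568e-25
  (+)t^(-28) = 2.17398e-24
  (-)t^(-27) = -1.52178e-23
  (+)t^(-26) = 1.06525e-22
  (-)t^(-25) = -7.45674e-22
  (+)t^(-24) = 5.21972e-21
  (-)t^(-23) = -3.6538e-20
  (+)t^(-22) = 2.55766e-19
  (-)t^(-21) = -1.79036e-18
  (+)t^(-20) = 1.25325e-17
  (-)t^(-19) = -8.77278e-17
  (+)t^(-18) = 6.14095e-16
  (-)t^(-17) = -4.29866e-15
  (+)t^(-16) = 3.00906e-14
  (-)t^(-15) = -2.10634e-13
  (+)t^(-14) = 1.47444e-12
  (+)t^(-12) = 7.22476e-11
Sum = (-5.38732e-32) + (3.77112e-31) + (-2.63979e-30) + (1.84785e-29) + (-1.29349e-28) + (9.05446e-28) + (-6.33812e-27) + (4.43669e-26) + (-3.10568e-25) + (2.17398e-24) + (-1.52178e-23) + (1.06525e-22) + (-7.45674e-22) + (5.21972e-21) + (-3.6538e-20) + (2.55766e-19) + (-1.79036e-18) + (1.25325e-17) + (-8.77278e-17) + (6.14095e-16) + (-4.29866e-15) + (3.00906e-14) + (-2.10634e-13) + (1.47444e-12) + (7.22476e-11)
= 7.353775181e-11
Rounded to 6 significant figures: 7.35378e-11

7.35378e-11


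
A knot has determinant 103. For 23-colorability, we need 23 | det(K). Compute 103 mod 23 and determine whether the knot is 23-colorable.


Step 1: A knot is p-colorable if and only if p divides its determinant.
Step 2: Compute 103 mod 23.
103 = 4 * 23 + 11
Step 3: 103 mod 23 = 11
Step 4: The knot is 23-colorable: no

11


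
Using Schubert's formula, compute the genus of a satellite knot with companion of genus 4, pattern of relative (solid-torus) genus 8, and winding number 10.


Schubert: g(satellite) = g_rel(pattern) + |winding| * g(companion),
where g_rel(pattern) is the genus of the pattern relative to the solid torus.
= 8 + 10 * 4
= 8 + 40 = 48

48


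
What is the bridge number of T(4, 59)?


The bridge number of T(p,q) is min(p,q).
min(4, 59) = 4

4


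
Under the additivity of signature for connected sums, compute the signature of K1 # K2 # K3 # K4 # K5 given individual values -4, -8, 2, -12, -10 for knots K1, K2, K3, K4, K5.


The signature is additive under connected sum.
signature(K1 # K2 # K3 # K4 # K5) = (-4) + (-8) + (2) + (-12) + (-10)
= -32

-32


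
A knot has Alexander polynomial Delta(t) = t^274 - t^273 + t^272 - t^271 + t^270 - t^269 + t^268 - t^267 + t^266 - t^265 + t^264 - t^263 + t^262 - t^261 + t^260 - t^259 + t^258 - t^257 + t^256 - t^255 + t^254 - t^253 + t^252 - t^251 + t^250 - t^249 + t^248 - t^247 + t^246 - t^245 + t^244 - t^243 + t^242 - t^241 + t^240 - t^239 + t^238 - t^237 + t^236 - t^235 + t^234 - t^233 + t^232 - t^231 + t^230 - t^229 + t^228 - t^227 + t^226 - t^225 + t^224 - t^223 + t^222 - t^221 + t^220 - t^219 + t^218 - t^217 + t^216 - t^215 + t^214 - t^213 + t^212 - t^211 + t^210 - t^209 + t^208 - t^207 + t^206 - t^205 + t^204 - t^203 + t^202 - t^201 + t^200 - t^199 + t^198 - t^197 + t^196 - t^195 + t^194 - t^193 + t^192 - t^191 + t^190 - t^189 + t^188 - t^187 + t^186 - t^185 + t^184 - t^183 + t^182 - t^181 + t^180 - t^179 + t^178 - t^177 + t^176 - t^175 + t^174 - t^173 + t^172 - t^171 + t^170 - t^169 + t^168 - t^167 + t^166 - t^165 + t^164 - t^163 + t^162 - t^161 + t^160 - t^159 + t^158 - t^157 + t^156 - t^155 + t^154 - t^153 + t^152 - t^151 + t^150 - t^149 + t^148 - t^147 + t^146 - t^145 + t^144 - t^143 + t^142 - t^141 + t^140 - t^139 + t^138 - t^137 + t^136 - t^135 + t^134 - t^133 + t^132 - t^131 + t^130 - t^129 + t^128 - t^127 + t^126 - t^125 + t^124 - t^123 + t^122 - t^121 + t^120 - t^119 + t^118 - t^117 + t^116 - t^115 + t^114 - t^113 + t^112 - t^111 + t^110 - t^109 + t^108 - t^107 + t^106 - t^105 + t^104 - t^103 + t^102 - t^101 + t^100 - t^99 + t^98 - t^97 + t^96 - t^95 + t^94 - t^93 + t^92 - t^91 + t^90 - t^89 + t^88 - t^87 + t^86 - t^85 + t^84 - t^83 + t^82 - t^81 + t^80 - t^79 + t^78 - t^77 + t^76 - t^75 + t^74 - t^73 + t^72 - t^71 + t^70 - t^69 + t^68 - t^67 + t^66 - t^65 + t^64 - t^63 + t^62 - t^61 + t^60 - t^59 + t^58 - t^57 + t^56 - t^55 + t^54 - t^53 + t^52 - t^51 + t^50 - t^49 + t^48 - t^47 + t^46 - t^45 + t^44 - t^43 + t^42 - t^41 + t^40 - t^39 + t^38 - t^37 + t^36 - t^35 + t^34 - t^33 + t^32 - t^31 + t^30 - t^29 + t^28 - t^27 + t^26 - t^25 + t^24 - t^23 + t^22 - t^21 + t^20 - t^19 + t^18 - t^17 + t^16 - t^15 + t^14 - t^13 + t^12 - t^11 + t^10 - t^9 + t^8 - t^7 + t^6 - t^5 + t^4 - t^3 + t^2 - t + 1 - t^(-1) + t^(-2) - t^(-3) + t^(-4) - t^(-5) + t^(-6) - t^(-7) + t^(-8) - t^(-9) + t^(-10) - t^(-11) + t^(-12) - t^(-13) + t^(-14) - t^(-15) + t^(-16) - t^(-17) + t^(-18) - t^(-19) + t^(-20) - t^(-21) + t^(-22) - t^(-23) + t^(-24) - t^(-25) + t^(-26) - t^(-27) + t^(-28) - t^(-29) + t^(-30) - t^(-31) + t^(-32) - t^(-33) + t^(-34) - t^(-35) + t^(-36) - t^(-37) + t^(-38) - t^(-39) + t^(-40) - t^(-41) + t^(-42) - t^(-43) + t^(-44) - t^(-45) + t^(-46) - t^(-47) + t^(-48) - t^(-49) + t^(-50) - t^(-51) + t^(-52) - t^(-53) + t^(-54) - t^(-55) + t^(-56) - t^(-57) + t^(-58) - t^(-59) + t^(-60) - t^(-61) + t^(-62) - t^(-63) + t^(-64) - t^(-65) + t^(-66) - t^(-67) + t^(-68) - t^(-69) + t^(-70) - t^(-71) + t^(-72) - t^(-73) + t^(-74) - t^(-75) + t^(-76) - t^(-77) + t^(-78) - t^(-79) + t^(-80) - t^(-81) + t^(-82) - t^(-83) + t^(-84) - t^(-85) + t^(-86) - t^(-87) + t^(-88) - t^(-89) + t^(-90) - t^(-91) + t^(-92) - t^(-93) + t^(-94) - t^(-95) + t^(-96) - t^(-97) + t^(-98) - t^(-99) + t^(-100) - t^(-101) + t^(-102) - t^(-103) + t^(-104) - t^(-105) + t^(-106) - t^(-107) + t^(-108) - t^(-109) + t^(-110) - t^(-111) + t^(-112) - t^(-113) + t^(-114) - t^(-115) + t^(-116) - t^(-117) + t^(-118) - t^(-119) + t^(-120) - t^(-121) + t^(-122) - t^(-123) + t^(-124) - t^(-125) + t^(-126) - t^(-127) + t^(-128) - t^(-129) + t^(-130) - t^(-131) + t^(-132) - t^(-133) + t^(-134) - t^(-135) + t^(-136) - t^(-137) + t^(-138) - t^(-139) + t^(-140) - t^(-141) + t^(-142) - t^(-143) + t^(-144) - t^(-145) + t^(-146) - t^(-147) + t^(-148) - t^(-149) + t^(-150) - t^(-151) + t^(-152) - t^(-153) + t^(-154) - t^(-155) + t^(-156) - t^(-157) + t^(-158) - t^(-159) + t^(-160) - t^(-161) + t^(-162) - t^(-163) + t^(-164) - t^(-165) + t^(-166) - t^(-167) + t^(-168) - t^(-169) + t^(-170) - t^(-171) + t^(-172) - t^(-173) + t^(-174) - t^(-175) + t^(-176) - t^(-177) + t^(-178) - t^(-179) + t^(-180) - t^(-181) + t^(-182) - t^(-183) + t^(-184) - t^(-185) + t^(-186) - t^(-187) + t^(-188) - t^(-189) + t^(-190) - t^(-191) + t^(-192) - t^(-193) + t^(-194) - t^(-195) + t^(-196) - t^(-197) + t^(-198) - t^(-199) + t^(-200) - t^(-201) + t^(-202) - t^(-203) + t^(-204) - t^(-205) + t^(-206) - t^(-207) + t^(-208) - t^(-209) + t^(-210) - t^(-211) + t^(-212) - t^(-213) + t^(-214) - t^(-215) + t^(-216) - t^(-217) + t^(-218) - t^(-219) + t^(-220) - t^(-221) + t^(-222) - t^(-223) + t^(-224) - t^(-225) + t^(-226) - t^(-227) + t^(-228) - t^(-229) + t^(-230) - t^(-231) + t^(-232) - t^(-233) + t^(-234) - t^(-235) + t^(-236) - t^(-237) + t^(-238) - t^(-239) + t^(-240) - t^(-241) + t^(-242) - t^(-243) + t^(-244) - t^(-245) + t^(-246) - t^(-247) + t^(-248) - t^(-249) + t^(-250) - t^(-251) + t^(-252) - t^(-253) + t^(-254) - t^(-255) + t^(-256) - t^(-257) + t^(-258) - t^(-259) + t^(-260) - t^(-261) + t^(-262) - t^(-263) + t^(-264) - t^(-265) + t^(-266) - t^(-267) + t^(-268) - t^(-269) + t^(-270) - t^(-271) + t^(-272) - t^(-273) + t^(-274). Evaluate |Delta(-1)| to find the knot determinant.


Step 1: The polynomial has 549 terms with alternating signs, exponents from 274 down to -274.
Step 2: Substitute t = -1. The i-th term has coefficient (-1)^i and exponent (m-i),
  so its value is (-1)^i * (-1)^(m-i) = (-1)^m = 1 for every i.
Step 3: All 549 terms equal 1, so Delta(-1) = 549 * (1) = 549
Step 4: |Delta(-1)| = 549

549


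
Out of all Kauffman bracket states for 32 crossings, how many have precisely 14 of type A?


We choose which 14 of 32 crossings get A-smoothings.
C(32, 14) = 32! / (14! * 18!)
= 471435600

471435600


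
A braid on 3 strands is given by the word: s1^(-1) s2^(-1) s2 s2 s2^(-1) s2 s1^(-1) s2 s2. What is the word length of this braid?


The word length counts the number of generators (including inverses).
Listing each generator: s1^(-1), s2^(-1), s2, s2, s2^(-1), s2, s1^(-1), s2, s2
There are 9 generators in this braid word.

9


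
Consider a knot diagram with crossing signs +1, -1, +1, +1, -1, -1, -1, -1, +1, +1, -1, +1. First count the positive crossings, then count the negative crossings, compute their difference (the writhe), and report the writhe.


Step 1: Count positive crossings (+1).
Positive crossings: 6
Step 2: Count negative crossings (-1).
Negative crossings: 6
Step 3: Writhe = (positive) - (negative)
w = 6 - 6 = 0
Step 4: |w| = 0, and w is zero

0


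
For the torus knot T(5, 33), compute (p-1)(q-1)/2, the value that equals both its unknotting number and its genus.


For a torus knot T(p,q), both the unknotting number and genus equal (p-1)(q-1)/2.
= (5-1)(33-1)/2
= 4*32/2
= 128/2 = 64

64


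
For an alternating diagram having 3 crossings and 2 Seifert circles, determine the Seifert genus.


For alternating knots, g = (c - s + 1)/2.
= (3 - 2 + 1)/2
= 2/2 = 1

1


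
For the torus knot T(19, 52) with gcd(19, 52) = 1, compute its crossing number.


For a torus knot T(p, q) with gcd(p,q)=1,
the crossing number is min(p*(q-1), q*(p-1)).
p*(q-1) = 19*51 = 969
q*(p-1) = 52*18 = 936
min(969, 936) = 936

936


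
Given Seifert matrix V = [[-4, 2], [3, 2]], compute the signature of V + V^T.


Step 1: V + V^T = [[-8, 5], [5, 4]]
Step 2: trace = -4, det = -57
Step 3: Discriminant = (-4)^2 - 4*(-57) = 244
Step 4: Eigenvalues: 5.81025, -9.81025
Step 5: Signature = (# positive eigenvalues) - (# negative eigenvalues) = 0

0


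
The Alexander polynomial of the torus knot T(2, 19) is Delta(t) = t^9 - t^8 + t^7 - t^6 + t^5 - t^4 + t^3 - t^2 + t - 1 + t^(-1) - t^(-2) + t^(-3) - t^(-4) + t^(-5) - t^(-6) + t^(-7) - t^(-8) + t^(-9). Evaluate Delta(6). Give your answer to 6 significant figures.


Substituting t = 6 into Delta(t) = t^9 - t^8 + t^7 - t^6 + t^5 - t^4 + t^3 - t^2 + t - 1 + t^(-1) - t^(-2) + t^(-3) - t^(-4) + t^(-5) - t^(-6) + t^(-7) - t^(-8) + t^(-9):
Term values: (10077696) + (-1679616) + (279936) + (-46656) + (7776) + (-1296) + (216) + (-36) + (6) + (-1) + (0.166667) + (-0.0277778) + (0.00462963) + (-0.000771605) + (0.000128601) + (-2.14335e-05) + (3.57225e-06) + (-5.95374e-07) + (9.9229e-08)
Sum = 8638025.143
Rounded to 6 significant figures: 8.63803e+06

8.63803e+06


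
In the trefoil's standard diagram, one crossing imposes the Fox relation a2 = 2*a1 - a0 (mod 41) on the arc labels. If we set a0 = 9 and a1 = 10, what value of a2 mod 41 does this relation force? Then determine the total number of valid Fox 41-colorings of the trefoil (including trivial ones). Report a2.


Step 1: Apply the given crossing relation 2*a1 - a0 - a2 = 0 (mod 41).
  a2 = 2*a1 - a0 mod 41
  a2 = 2*10 - 9 mod 41
  a2 = 20 - 9 mod 41
  a2 = 11 mod 41 = 11
Step 2: The trefoil has determinant 3.
  Number of Fox p-colorings (p prime) is p^2 if p = 3, else p.
  Since 41 does not divide 3, only trivial (constant) colorings exist.
  (So the trial a0 = 9, a1 = 10 with a0 != a1 does NOT extend to a valid coloring of the whole trefoil: the other two crossing relations require 3*(a1 - a0) = 0 (mod 41), which fails.)
  Total colorings = 41
Step 3: a2 = 11, total Fox 41-colorings = 41

11
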